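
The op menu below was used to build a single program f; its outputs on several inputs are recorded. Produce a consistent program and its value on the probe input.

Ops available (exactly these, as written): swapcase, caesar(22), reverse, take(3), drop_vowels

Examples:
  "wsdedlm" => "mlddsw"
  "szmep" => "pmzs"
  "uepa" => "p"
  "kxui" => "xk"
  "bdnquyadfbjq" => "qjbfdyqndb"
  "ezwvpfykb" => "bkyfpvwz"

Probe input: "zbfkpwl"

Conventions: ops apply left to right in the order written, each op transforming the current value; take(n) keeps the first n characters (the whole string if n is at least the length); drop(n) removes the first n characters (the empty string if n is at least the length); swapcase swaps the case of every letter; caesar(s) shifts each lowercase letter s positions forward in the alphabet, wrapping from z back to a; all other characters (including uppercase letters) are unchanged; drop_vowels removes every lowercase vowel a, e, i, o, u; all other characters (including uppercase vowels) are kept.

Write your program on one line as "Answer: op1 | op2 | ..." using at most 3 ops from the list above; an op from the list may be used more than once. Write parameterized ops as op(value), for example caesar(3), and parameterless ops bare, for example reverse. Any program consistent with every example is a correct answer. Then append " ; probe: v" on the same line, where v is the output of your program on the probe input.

drop_vowels | reverse ; probe: "lwpkfbz"

Check, running the answer program on each example:
  "wsdedlm" -> "wsddlm" -> "mlddsw"
  "szmep" -> "szmp" -> "pmzs"
  "uepa" -> "p" -> "p"
  "kxui" -> "kx" -> "xk"
  "bdnquyadfbjq" -> "bdnqydfbjq" -> "qjbfdyqndb"
  "ezwvpfykb" -> "zwvpfykb" -> "bkyfpvwz"
  probe: "zbfkpwl" -> "zbfkpwl" -> "lwpkfbz"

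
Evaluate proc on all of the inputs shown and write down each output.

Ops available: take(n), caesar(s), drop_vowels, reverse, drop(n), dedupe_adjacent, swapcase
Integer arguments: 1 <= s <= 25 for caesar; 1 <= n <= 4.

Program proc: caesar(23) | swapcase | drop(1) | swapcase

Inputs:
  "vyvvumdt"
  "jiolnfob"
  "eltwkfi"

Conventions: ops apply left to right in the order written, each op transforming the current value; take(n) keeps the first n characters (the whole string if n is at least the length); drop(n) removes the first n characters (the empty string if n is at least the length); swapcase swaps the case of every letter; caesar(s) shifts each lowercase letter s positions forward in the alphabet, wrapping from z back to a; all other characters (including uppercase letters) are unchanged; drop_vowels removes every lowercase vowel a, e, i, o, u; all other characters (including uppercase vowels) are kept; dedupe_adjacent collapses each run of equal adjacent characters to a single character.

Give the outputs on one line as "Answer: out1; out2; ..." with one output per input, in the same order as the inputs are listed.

"vssrjaq"; "flikcly"; "iqthcf"

Execution, op by op:
  "vyvvumdt" -> "svssrjaq" -> "SVSSRJAQ" -> "VSSRJAQ" -> "vssrjaq"
  "jiolnfob" -> "gflikcly" -> "GFLIKCLY" -> "FLIKCLY" -> "flikcly"
  "eltwkfi" -> "biqthcf" -> "BIQTHCF" -> "IQTHCF" -> "iqthcf"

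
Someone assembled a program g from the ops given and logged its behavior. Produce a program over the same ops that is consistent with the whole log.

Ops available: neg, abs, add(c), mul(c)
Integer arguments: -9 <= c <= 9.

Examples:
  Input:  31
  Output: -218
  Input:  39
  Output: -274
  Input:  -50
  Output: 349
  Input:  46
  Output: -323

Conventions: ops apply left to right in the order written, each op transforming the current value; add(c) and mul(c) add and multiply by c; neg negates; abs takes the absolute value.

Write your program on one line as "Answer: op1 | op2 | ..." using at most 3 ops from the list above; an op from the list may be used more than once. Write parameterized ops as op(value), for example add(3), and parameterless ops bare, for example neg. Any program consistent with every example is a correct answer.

mul(7) | add(1) | neg

Check, running the answer program on each example:
  31 -> 217 -> 218 -> -218
  39 -> 273 -> 274 -> -274
  -50 -> -350 -> -349 -> 349
  46 -> 322 -> 323 -> -323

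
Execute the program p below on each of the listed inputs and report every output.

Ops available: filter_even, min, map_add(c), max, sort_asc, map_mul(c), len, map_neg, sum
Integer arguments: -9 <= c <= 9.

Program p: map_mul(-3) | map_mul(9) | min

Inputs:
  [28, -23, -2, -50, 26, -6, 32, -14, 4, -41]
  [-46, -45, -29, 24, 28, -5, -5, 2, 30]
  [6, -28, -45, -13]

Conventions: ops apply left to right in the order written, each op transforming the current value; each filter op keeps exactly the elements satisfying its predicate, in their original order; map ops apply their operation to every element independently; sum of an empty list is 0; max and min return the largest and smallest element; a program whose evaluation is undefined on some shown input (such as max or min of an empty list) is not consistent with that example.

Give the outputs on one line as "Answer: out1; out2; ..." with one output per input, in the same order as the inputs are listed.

Execution, op by op:
  [28, -23, -2, -50, 26, -6, 32, -14, 4, -41] -> [-84, 69, 6, 150, -78, 18, -96, 42, -12, 123] -> [-756, 621, 54, 1350, -702, 162, -864, 378, -108, 1107] -> -864
  [-46, -45, -29, 24, 28, -5, -5, 2, 30] -> [138, 135, 87, -72, -84, 15, 15, -6, -90] -> [1242, 1215, 783, -648, -756, 135, 135, -54, -810] -> -810
  [6, -28, -45, -13] -> [-18, 84, 135, 39] -> [-162, 756, 1215, 351] -> -162

-864; -810; -162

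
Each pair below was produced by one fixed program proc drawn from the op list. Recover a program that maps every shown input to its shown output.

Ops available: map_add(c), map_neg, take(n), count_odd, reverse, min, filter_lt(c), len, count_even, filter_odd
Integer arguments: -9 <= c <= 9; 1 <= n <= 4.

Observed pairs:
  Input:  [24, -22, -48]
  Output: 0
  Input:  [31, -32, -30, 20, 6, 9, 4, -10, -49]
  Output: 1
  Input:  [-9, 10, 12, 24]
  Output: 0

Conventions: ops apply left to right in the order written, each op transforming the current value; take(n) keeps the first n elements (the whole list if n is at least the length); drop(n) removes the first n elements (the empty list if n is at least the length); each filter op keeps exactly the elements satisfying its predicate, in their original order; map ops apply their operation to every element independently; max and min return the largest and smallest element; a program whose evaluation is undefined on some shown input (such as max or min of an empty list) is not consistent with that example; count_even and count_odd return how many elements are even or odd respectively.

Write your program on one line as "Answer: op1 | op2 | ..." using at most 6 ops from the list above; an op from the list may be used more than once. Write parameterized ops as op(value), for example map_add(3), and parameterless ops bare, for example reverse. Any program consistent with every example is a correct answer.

map_neg | filter_lt(-4) | take(1) | map_add(7) | count_even

Check, running the answer program on each example:
  [24, -22, -48] -> [-24, 22, 48] -> [-24] -> [-24] -> [-17] -> 0
  [31, -32, -30, 20, 6, 9, 4, -10, -49] -> [-31, 32, 30, -20, -6, -9, -4, 10, 49] -> [-31, -20, -6, -9] -> [-31] -> [-24] -> 1
  [-9, 10, 12, 24] -> [9, -10, -12, -24] -> [-10, -12, -24] -> [-10] -> [-3] -> 0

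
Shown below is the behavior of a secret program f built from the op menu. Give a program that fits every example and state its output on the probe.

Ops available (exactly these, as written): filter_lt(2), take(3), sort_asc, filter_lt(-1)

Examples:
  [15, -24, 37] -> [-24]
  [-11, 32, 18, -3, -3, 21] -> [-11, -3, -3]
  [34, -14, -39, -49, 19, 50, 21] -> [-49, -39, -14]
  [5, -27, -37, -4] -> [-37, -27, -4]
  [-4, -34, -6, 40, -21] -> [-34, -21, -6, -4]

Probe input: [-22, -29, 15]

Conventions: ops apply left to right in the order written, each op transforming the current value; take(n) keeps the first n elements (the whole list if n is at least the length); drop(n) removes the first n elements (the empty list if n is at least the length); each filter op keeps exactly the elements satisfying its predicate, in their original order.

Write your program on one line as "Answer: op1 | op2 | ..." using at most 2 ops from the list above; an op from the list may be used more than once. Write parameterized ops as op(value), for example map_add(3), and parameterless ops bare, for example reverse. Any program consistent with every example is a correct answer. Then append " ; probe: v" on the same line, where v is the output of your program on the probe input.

filter_lt(-1) | sort_asc ; probe: [-29, -22]

Check, running the answer program on each example:
  [15, -24, 37] -> [-24] -> [-24]
  [-11, 32, 18, -3, -3, 21] -> [-11, -3, -3] -> [-11, -3, -3]
  [34, -14, -39, -49, 19, 50, 21] -> [-14, -39, -49] -> [-49, -39, -14]
  [5, -27, -37, -4] -> [-27, -37, -4] -> [-37, -27, -4]
  [-4, -34, -6, 40, -21] -> [-4, -34, -6, -21] -> [-34, -21, -6, -4]
  probe: [-22, -29, 15] -> [-22, -29] -> [-29, -22]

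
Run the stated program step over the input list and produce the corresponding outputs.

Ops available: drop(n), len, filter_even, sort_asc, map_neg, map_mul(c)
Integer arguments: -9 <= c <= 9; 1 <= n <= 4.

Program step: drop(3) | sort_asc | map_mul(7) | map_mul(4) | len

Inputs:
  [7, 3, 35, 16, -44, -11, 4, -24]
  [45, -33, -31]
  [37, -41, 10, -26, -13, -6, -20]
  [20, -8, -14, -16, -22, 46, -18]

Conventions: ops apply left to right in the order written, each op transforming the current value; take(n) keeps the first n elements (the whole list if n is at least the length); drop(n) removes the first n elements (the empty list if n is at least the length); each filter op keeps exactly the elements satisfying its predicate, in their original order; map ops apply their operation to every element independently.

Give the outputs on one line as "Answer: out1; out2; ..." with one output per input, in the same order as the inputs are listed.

5; 0; 4; 4

Execution, op by op:
  [7, 3, 35, 16, -44, -11, 4, -24] -> [16, -44, -11, 4, -24] -> [-44, -24, -11, 4, 16] -> [-308, -168, -77, 28, 112] -> [-1232, -672, -308, 112, 448] -> 5
  [45, -33, -31] -> [] -> [] -> [] -> [] -> 0
  [37, -41, 10, -26, -13, -6, -20] -> [-26, -13, -6, -20] -> [-26, -20, -13, -6] -> [-182, -140, -91, -42] -> [-728, -560, -364, -168] -> 4
  [20, -8, -14, -16, -22, 46, -18] -> [-16, -22, 46, -18] -> [-22, -18, -16, 46] -> [-154, -126, -112, 322] -> [-616, -504, -448, 1288] -> 4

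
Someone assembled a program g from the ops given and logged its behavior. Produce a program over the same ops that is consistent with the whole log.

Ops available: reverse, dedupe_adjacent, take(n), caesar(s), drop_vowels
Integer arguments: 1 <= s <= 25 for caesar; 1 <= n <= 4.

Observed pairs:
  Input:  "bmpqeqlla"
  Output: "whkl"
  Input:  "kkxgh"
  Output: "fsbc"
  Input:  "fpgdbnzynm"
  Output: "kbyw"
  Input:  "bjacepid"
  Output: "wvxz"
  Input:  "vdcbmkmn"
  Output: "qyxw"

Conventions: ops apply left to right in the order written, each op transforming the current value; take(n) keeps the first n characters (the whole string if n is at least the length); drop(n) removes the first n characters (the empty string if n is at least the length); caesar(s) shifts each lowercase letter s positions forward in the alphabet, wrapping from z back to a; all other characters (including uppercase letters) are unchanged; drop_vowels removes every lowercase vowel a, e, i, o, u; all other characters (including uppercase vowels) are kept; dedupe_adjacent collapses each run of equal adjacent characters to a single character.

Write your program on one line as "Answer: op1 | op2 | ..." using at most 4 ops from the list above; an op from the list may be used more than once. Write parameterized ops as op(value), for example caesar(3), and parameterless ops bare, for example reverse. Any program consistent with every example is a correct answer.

caesar(21) | dedupe_adjacent | drop_vowels | take(4)

Check, running the answer program on each example:
  "bmpqeqlla" -> "whklzlggv" -> "whklzlgv" -> "whklzlgv" -> "whkl"
  "kkxgh" -> "ffsbc" -> "fsbc" -> "fsbc" -> "fsbc"
  "fpgdbnzynm" -> "akbywiutih" -> "akbywiutih" -> "kbywth" -> "kbyw"
  "bjacepid" -> "wevxzkdy" -> "wevxzkdy" -> "wvxzkdy" -> "wvxz"
  "vdcbmkmn" -> "qyxwhfhi" -> "qyxwhfhi" -> "qyxwhfh" -> "qyxw"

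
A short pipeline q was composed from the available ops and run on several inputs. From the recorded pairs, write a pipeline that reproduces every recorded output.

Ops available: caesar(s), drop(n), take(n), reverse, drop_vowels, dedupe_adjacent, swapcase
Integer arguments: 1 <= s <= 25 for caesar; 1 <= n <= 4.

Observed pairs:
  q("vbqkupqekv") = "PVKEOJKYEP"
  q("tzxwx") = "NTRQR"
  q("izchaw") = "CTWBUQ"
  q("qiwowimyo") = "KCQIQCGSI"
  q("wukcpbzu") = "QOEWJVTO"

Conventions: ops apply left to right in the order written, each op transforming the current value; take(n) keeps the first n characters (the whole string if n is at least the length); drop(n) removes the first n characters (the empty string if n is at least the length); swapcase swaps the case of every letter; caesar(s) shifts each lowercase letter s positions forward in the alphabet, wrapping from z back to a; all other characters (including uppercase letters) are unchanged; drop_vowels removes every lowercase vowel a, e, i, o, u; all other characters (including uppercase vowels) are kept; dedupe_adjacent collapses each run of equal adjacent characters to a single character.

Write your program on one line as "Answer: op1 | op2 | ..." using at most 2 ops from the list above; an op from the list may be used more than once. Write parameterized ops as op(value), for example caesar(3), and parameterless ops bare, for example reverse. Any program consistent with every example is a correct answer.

caesar(20) | swapcase

Check, running the answer program on each example:
  "vbqkupqekv" -> "pvkeojkyep" -> "PVKEOJKYEP"
  "tzxwx" -> "ntrqr" -> "NTRQR"
  "izchaw" -> "ctwbuq" -> "CTWBUQ"
  "qiwowimyo" -> "kcqiqcgsi" -> "KCQIQCGSI"
  "wukcpbzu" -> "qoewjvto" -> "QOEWJVTO"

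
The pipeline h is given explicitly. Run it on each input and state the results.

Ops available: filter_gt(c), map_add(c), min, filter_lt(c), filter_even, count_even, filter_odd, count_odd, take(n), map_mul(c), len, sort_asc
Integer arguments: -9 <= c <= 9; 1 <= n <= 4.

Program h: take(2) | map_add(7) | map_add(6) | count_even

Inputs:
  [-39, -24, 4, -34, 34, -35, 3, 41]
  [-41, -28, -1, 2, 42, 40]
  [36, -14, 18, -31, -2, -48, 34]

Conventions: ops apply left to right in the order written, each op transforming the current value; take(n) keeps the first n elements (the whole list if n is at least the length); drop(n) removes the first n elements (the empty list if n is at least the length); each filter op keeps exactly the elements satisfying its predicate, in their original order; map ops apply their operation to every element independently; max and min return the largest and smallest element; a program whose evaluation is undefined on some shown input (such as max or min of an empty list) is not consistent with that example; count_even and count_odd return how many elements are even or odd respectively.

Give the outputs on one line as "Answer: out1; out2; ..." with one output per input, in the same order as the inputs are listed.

Execution, op by op:
  [-39, -24, 4, -34, 34, -35, 3, 41] -> [-39, -24] -> [-32, -17] -> [-26, -11] -> 1
  [-41, -28, -1, 2, 42, 40] -> [-41, -28] -> [-34, -21] -> [-28, -15] -> 1
  [36, -14, 18, -31, -2, -48, 34] -> [36, -14] -> [43, -7] -> [49, -1] -> 0

1; 1; 0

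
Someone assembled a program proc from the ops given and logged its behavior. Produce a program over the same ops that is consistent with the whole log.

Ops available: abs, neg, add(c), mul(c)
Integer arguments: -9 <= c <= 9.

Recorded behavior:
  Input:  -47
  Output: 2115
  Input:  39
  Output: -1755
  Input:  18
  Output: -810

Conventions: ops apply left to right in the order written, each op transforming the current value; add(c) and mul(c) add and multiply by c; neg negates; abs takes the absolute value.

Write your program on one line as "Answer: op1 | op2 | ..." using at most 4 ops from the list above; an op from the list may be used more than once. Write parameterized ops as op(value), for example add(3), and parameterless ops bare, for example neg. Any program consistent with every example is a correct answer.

mul(-9) | mul(-5) | neg

Check, running the answer program on each example:
  -47 -> 423 -> -2115 -> 2115
  39 -> -351 -> 1755 -> -1755
  18 -> -162 -> 810 -> -810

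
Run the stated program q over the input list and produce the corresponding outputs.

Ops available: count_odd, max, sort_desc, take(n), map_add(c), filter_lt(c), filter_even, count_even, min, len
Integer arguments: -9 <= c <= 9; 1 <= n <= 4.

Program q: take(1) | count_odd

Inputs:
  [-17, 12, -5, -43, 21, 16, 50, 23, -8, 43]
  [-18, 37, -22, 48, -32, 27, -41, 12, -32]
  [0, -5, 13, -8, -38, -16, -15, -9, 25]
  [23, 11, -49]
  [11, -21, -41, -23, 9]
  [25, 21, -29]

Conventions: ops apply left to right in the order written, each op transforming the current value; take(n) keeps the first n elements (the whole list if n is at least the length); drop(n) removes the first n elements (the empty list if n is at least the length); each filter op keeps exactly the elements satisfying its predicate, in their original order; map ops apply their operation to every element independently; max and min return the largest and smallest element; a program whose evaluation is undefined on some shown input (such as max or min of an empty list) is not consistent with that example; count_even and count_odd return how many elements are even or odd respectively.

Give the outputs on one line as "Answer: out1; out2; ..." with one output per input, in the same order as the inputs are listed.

Execution, op by op:
  [-17, 12, -5, -43, 21, 16, 50, 23, -8, 43] -> [-17] -> 1
  [-18, 37, -22, 48, -32, 27, -41, 12, -32] -> [-18] -> 0
  [0, -5, 13, -8, -38, -16, -15, -9, 25] -> [0] -> 0
  [23, 11, -49] -> [23] -> 1
  [11, -21, -41, -23, 9] -> [11] -> 1
  [25, 21, -29] -> [25] -> 1

1; 0; 0; 1; 1; 1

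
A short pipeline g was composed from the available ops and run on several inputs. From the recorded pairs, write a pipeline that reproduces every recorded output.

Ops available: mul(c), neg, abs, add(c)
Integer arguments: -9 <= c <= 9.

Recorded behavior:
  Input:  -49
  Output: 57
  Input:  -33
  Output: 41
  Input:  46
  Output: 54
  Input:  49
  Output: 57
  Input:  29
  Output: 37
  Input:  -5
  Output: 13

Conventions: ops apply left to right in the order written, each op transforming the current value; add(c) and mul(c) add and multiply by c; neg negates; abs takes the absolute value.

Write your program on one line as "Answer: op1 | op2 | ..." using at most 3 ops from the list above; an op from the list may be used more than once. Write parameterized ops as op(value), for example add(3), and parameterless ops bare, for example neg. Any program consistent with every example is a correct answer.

abs | add(8)

Check, running the answer program on each example:
  -49 -> 49 -> 57
  -33 -> 33 -> 41
  46 -> 46 -> 54
  49 -> 49 -> 57
  29 -> 29 -> 37
  -5 -> 5 -> 13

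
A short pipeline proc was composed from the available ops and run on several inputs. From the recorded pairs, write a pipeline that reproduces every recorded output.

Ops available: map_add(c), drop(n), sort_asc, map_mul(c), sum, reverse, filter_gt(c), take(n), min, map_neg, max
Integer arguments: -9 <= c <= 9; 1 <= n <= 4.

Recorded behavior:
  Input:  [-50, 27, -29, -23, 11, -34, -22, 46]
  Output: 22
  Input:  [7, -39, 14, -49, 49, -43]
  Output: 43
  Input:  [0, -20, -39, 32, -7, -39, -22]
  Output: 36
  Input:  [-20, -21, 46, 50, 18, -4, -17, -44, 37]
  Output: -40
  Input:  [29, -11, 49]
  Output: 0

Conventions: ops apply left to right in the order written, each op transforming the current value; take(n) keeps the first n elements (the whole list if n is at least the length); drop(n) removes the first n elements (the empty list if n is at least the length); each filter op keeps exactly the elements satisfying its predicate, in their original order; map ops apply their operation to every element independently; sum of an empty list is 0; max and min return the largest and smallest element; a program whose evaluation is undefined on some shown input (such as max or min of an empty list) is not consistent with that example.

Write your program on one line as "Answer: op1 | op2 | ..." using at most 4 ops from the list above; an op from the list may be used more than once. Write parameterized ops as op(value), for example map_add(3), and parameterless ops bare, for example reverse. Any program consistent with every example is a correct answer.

drop(3) | map_neg | sum

Check, running the answer program on each example:
  [-50, 27, -29, -23, 11, -34, -22, 46] -> [-23, 11, -34, -22, 46] -> [23, -11, 34, 22, -46] -> 22
  [7, -39, 14, -49, 49, -43] -> [-49, 49, -43] -> [49, -49, 43] -> 43
  [0, -20, -39, 32, -7, -39, -22] -> [32, -7, -39, -22] -> [-32, 7, 39, 22] -> 36
  [-20, -21, 46, 50, 18, -4, -17, -44, 37] -> [50, 18, -4, -17, -44, 37] -> [-50, -18, 4, 17, 44, -37] -> -40
  [29, -11, 49] -> [] -> [] -> 0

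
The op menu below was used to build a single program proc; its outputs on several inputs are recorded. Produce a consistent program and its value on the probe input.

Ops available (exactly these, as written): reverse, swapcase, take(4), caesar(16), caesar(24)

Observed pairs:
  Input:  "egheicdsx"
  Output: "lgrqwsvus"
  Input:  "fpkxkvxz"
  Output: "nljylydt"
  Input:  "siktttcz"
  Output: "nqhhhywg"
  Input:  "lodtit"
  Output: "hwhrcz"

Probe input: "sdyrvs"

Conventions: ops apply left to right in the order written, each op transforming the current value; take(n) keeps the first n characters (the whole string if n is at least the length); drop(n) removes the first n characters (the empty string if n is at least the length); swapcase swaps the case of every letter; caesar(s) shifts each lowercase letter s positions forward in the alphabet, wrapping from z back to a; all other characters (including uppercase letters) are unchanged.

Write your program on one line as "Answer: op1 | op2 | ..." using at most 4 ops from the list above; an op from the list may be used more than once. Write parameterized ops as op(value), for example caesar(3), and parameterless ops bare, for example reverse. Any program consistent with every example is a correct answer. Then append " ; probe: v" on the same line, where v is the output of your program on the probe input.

reverse | caesar(24) | caesar(16) ; probe: "gjfmrg"

Check, running the answer program on each example:
  "egheicdsx" -> "xsdciehge" -> "vqbagcfec" -> "lgrqwsvus"
  "fpkxkvxz" -> "zxvkxkpf" -> "xvtivind" -> "nljylydt"
  "siktttcz" -> "zctttkis" -> "xarrrigq" -> "nqhhhywg"
  "lodtit" -> "titdol" -> "rgrbmj" -> "hwhrcz"
  probe: "sdyrvs" -> "svryds" -> "qtpwbq" -> "gjfmrg"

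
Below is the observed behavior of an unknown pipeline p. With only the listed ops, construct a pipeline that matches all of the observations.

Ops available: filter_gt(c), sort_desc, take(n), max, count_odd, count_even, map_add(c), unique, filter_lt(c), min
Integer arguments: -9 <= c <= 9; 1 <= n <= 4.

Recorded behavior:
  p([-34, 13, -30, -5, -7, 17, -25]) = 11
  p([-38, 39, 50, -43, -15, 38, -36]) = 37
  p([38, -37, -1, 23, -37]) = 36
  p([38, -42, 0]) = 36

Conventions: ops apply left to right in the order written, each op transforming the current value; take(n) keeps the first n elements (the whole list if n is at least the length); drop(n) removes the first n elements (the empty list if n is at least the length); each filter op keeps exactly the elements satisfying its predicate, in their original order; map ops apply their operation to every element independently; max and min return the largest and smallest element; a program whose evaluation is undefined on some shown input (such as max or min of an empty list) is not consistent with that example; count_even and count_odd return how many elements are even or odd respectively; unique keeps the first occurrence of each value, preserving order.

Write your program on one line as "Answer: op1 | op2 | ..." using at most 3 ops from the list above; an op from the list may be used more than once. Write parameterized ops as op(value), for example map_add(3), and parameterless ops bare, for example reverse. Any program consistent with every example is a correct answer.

take(2) | map_add(-2) | max

Check, running the answer program on each example:
  [-34, 13, -30, -5, -7, 17, -25] -> [-34, 13] -> [-36, 11] -> 11
  [-38, 39, 50, -43, -15, 38, -36] -> [-38, 39] -> [-40, 37] -> 37
  [38, -37, -1, 23, -37] -> [38, -37] -> [36, -39] -> 36
  [38, -42, 0] -> [38, -42] -> [36, -44] -> 36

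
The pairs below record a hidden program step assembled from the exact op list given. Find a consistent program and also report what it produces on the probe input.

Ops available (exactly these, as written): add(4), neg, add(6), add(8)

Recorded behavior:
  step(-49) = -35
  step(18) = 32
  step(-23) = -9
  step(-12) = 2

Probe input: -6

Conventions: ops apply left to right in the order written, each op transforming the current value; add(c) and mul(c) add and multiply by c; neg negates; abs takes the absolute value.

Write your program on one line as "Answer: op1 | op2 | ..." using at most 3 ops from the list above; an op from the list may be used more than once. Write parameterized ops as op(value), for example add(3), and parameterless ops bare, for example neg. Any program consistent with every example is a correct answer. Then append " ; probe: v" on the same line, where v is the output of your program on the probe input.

add(8) | add(6) ; probe: 8

Check, running the answer program on each example:
  -49 -> -41 -> -35
  18 -> 26 -> 32
  -23 -> -15 -> -9
  -12 -> -4 -> 2
  probe: -6 -> 2 -> 8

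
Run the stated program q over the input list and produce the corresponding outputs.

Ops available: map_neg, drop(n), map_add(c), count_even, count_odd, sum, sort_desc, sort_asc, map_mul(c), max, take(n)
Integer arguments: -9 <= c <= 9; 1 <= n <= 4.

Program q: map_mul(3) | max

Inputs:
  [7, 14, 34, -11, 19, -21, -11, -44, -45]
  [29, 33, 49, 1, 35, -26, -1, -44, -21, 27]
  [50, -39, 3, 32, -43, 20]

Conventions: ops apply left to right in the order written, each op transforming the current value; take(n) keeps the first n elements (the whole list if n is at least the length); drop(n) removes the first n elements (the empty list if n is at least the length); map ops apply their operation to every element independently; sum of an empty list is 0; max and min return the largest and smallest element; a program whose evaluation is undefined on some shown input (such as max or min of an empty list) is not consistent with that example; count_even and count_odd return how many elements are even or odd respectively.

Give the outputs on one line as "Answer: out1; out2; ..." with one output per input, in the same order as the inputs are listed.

102; 147; 150

Execution, op by op:
  [7, 14, 34, -11, 19, -21, -11, -44, -45] -> [21, 42, 102, -33, 57, -63, -33, -132, -135] -> 102
  [29, 33, 49, 1, 35, -26, -1, -44, -21, 27] -> [87, 99, 147, 3, 105, -78, -3, -132, -63, 81] -> 147
  [50, -39, 3, 32, -43, 20] -> [150, -117, 9, 96, -129, 60] -> 150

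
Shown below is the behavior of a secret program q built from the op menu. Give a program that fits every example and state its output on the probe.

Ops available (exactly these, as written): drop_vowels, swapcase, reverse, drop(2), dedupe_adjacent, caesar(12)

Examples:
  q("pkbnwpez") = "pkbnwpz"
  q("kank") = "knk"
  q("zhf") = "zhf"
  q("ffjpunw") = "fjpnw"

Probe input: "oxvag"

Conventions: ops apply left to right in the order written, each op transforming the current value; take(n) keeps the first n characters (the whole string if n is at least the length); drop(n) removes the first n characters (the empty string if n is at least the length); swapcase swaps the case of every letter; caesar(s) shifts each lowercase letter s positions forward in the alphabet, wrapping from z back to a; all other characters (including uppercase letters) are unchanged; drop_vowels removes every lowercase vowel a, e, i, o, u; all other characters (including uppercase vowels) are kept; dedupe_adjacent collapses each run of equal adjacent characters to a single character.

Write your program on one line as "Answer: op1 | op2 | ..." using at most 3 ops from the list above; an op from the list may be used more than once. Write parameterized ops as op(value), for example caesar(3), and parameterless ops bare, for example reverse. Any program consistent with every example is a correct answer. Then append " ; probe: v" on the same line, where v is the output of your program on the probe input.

dedupe_adjacent | drop_vowels ; probe: "xvg"

Check, running the answer program on each example:
  "pkbnwpez" -> "pkbnwpez" -> "pkbnwpz"
  "kank" -> "kank" -> "knk"
  "zhf" -> "zhf" -> "zhf"
  "ffjpunw" -> "fjpunw" -> "fjpnw"
  probe: "oxvag" -> "oxvag" -> "xvg"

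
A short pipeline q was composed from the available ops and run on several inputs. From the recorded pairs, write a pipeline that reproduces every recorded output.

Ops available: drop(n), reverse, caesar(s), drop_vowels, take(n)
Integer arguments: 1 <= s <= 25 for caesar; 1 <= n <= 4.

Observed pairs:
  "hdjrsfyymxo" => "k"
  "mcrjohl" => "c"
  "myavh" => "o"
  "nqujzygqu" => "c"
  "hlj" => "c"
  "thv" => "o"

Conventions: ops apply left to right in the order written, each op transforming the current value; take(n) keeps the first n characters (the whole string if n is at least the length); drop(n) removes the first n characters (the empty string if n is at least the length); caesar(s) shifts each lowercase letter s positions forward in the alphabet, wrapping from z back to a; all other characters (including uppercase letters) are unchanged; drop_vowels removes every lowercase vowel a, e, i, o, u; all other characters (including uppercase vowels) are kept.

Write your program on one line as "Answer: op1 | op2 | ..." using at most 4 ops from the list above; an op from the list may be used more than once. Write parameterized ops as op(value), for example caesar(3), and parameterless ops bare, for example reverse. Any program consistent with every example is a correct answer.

caesar(19) | take(4) | reverse | take(1)

Check, running the answer program on each example:
  "hdjrsfyymxo" -> "awcklyrrfqh" -> "awck" -> "kcwa" -> "k"
  "mcrjohl" -> "fvkchae" -> "fvkc" -> "ckvf" -> "c"
  "myavh" -> "frtoa" -> "frto" -> "otrf" -> "o"
  "nqujzygqu" -> "gjncsrzjn" -> "gjnc" -> "cnjg" -> "c"
  "hlj" -> "aec" -> "aec" -> "cea" -> "c"
  "thv" -> "mao" -> "mao" -> "oam" -> "o"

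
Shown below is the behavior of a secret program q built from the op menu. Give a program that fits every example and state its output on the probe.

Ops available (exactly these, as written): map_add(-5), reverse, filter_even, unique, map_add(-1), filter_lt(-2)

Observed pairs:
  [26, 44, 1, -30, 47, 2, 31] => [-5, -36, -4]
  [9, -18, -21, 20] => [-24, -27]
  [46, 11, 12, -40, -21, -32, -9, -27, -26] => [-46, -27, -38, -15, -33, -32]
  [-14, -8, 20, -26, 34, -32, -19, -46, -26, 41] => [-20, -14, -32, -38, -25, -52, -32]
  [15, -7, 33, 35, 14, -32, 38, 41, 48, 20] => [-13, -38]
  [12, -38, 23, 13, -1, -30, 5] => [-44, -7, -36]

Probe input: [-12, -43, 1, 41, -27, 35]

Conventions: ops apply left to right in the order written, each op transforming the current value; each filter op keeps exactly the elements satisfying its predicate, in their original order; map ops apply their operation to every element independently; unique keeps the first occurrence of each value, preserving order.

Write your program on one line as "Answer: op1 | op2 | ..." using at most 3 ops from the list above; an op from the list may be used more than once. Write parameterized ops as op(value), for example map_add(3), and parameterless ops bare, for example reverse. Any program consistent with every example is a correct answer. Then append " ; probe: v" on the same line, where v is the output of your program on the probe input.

map_add(-5) | filter_lt(-2) | map_add(-1) ; probe: [-18, -49, -5, -33]

Check, running the answer program on each example:
  [26, 44, 1, -30, 47, 2, 31] -> [21, 39, -4, -35, 42, -3, 26] -> [-4, -35, -3] -> [-5, -36, -4]
  [9, -18, -21, 20] -> [4, -23, -26, 15] -> [-23, -26] -> [-24, -27]
  [46, 11, 12, -40, -21, -32, -9, -27, -26] -> [41, 6, 7, -45, -26, -37, -14, -32, -31] -> [-45, -26, -37, -14, -32, -31] -> [-46, -27, -38, -15, -33, -32]
  [-14, -8, 20, -26, 34, -32, -19, -46, -26, 41] -> [-19, -13, 15, -31, 29, -37, -24, -51, -31, 36] -> [-19, -13, -31, -37, -24, -51, -31] -> [-20, -14, -32, -38, -25, -52, -32]
  [15, -7, 33, 35, 14, -32, 38, 41, 48, 20] -> [10, -12, 28, 30, 9, -37, 33, 36, 43, 15] -> [-12, -37] -> [-13, -38]
  [12, -38, 23, 13, -1, -30, 5] -> [7, -43, 18, 8, -6, -35, 0] -> [-43, -6, -35] -> [-44, -7, -36]
  probe: [-12, -43, 1, 41, -27, 35] -> [-17, -48, -4, 36, -32, 30] -> [-17, -48, -4, -32] -> [-18, -49, -5, -33]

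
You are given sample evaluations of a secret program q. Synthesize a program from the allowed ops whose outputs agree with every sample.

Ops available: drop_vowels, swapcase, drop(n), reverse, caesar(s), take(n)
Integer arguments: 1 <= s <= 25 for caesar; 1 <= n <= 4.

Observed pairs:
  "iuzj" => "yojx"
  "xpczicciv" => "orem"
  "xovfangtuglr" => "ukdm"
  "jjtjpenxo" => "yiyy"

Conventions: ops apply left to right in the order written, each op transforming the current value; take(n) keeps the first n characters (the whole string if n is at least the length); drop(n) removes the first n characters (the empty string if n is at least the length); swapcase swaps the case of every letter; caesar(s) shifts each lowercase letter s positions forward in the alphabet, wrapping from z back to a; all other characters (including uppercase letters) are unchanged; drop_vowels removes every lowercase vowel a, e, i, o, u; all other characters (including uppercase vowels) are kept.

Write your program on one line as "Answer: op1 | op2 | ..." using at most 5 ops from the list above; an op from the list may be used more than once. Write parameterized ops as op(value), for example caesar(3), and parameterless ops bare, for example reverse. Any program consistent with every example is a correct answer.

take(4) | caesar(24) | caesar(17) | reverse

Check, running the answer program on each example:
  "iuzj" -> "iuzj" -> "gsxh" -> "xjoy" -> "yojx"
  "xpczicciv" -> "xpcz" -> "vnax" -> "mero" -> "orem"
  "xovfangtuglr" -> "xovf" -> "vmtd" -> "mdku" -> "ukdm"
  "jjtjpenxo" -> "jjtj" -> "hhrh" -> "yyiy" -> "yiyy"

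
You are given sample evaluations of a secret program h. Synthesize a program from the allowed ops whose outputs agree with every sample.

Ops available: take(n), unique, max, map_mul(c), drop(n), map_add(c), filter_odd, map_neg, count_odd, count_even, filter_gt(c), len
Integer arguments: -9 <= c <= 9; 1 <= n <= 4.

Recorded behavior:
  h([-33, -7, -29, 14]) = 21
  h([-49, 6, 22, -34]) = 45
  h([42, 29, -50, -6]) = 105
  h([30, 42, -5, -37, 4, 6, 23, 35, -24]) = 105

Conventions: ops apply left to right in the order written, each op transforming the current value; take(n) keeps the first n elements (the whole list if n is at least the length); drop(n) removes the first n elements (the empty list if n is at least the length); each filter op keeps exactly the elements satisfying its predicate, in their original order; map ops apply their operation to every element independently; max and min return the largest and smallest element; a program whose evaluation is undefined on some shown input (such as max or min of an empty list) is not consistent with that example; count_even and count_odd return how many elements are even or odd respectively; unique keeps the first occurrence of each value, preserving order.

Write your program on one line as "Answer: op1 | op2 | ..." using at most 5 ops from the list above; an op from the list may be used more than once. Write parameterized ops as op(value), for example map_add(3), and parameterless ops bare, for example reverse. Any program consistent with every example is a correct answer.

map_add(-4) | map_mul(-3) | map_add(9) | map_neg | max

Check, running the answer program on each example:
  [-33, -7, -29, 14] -> [-37, -11, -33, 10] -> [111, 33, 99, -30] -> [120, 42, 108, -21] -> [-120, -42, -108, 21] -> 21
  [-49, 6, 22, -34] -> [-53, 2, 18, -38] -> [159, -6, -54, 114] -> [168, 3, -45, 123] -> [-168, -3, 45, -123] -> 45
  [42, 29, -50, -6] -> [38, 25, -54, -10] -> [-114, -75, 162, 30] -> [-105, -66, 171, 39] -> [105, 66, -171, -39] -> 105
  [30, 42, -5, -37, 4, 6, 23, 35, -24] -> [26, 38, -9, -41, 0, 2, 19, 31, -28] -> [-78, -114, 27, 123, 0, -6, -57, -93, 84] -> [-69, -105, 36, 132, 9, 3, -48, -84, 93] -> [69, 105, -36, -132, -9, -3, 48, 84, -93] -> 105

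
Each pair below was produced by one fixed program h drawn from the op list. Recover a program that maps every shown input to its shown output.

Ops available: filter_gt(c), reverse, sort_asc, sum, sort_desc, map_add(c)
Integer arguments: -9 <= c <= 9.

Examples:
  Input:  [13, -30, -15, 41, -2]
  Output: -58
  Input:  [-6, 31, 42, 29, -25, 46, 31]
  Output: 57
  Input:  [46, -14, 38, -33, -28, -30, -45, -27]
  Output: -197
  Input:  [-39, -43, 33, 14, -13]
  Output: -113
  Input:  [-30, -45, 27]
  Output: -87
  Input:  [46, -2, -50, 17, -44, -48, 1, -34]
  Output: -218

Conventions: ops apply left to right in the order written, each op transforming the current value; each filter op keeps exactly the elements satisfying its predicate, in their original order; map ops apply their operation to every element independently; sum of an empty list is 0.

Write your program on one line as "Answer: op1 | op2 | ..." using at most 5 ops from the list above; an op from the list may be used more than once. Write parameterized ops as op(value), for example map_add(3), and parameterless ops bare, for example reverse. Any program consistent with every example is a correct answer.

map_add(-5) | map_add(-8) | reverse | sort_desc | sum

Check, running the answer program on each example:
  [13, -30, -15, 41, -2] -> [8, -35, -20, 36, -7] -> [0, -43, -28, 28, -15] -> [-15, 28, -28, -43, 0] -> [28, 0, -15, -28, -43] -> -58
  [-6, 31, 42, 29, -25, 46, 31] -> [-11, 26, 37, 24, -30, 41, 26] -> [-19, 18, 29, 16, -38, 33, 18] -> [18, 33, -38, 16, 29, 18, -19] -> [33, 29, 18, 18, 16, -19, -38] -> 57
  [46, -14, 38, -33, -28, -30, -45, -27] -> [41, -19, 33, -38, -33, -35, -50, -32] -> [33, -27, 25, -46, -41, -43, -58, -40] -> [-40, -58, -43, -41, -46, 25, -27, 33] -> [33, 25, -27, -40, -41, -43, -46, -58] -> -197
  [-39, -43, 33, 14, -13] -> [-44, -48, 28, 9, -18] -> [-52, -56, 20, 1, -26] -> [-26, 1, 20, -56, -52] -> [20, 1, -26, -52, -56] -> -113
  [-30, -45, 27] -> [-35, -50, 22] -> [-43, -58, 14] -> [14, -58, -43] -> [14, -43, -58] -> -87
  [46, -2, -50, 17, -44, -48, 1, -34] -> [41, -7, -55, 12, -49, -53, -4, -39] -> [33, -15, -63, 4, -57, -61, -12, -47] -> [-47, -12, -61, -57, 4, -63, -15, 33] -> [33, 4, -12, -15, -47, -57, -61, -63] -> -218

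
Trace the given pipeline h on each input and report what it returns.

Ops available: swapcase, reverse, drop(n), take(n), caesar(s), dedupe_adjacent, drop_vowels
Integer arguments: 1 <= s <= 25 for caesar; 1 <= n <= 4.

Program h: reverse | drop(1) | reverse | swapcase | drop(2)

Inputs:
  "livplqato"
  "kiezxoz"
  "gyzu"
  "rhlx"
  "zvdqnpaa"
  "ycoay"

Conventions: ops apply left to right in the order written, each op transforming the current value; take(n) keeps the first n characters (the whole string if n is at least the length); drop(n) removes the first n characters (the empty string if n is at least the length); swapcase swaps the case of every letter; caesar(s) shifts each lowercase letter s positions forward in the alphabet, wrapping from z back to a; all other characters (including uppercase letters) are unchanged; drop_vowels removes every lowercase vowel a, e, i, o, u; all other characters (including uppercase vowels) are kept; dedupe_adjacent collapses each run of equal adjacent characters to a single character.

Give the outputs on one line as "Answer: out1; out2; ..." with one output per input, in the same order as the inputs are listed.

"VPLQAT"; "EZXO"; "Z"; "L"; "DQNPA"; "OA"

Execution, op by op:
  "livplqato" -> "otaqlpvil" -> "taqlpvil" -> "livplqat" -> "LIVPLQAT" -> "VPLQAT"
  "kiezxoz" -> "zoxzeik" -> "oxzeik" -> "kiezxo" -> "KIEZXO" -> "EZXO"
  "gyzu" -> "uzyg" -> "zyg" -> "gyz" -> "GYZ" -> "Z"
  "rhlx" -> "xlhr" -> "lhr" -> "rhl" -> "RHL" -> "L"
  "zvdqnpaa" -> "aapnqdvz" -> "apnqdvz" -> "zvdqnpa" -> "ZVDQNPA" -> "DQNPA"
  "ycoay" -> "yaocy" -> "aocy" -> "ycoa" -> "YCOA" -> "OA"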